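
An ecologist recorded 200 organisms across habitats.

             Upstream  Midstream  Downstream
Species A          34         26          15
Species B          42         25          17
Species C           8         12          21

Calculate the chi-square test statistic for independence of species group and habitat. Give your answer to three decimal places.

Row totals: 75, 84, 41. Column totals: 84, 63, 53. Grand total N = 200.
Expected counts (row total × column total / N):
  Species A, Upstream: 75×84/200 = 31.5000
  Species A, Midstream: 75×63/200 = 23.6250
  Species A, Downstream: 75×53/200 = 19.8750
  Species B, Upstream: 84×84/200 = 35.2800
  Species B, Midstream: 84×63/200 = 26.4600
  Species B, Downstream: 84×53/200 = 22.2600
  Species C, Upstream: 41×84/200 = 17.2200
  Species C, Midstream: 41×63/200 = 12.9150
  Species C, Downstream: 41×53/200 = 10.8650
Contributions (O − E)²/E:
  (34 − 31.5000)²/31.5000 = 0.1984
  (26 − 23.6250)²/23.6250 = 0.2388
  (15 − 19.8750)²/19.8750 = 1.1958
  (42 − 35.2800)²/35.2800 = 1.2800
  (25 − 26.4600)²/26.4600 = 0.0806
  (17 − 22.2600)²/22.2600 = 1.2429
  (8 − 17.2200)²/17.2200 = 4.9366
  (12 − 12.9150)²/12.9150 = 0.0648
  (21 − 10.8650)²/10.8650 = 9.4540
χ² = 0.1984 + 0.2388 + 1.1958 + 1.2800 + 0.0806 + 1.2429 + 4.9366 + 0.0648 + 9.4540 = 18.692

18.692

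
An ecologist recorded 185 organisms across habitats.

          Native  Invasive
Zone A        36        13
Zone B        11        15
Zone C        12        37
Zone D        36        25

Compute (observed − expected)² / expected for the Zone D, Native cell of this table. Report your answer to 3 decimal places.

0.698

Row total (Zone D) = 61; column total (Native) = 95; N = 185.
Expected count E = 61 × 95 / 185 = 31.3243.
Contribution = (O − E)²/E = (36 − 31.3243)² / 31.3243 = 0.698.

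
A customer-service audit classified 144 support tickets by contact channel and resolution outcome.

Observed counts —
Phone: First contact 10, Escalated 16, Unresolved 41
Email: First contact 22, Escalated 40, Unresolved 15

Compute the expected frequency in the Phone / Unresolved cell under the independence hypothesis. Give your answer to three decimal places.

Row total (Phone) = 67; column total (Unresolved) = 56; grand total N = 144.
Expected count = (row total × column total) / N = 67 × 56 / 144 = 26.056.

26.056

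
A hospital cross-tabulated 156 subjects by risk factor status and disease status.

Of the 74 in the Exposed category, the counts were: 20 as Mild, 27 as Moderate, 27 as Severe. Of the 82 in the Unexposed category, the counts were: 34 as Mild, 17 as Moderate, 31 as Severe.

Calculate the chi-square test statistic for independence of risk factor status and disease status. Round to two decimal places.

Row totals: 74, 82. Column totals: 54, 44, 58. Grand total N = 156.
Expected counts (row total × column total / N):
  Exposed, Mild: 74×54/156 = 25.615
  Exposed, Moderate: 74×44/156 = 20.872
  Exposed, Severe: 74×58/156 = 27.513
  Unexposed, Mild: 82×54/156 = 28.385
  Unexposed, Moderate: 82×44/156 = 23.128
  Unexposed, Severe: 82×58/156 = 30.487
Contributions (O − E)²/E:
  (20 − 25.615)²/25.615 = 1.2309
  (27 − 20.872)²/20.872 = 1.7992
  (27 − 27.513)²/27.513 = 0.0096
  (34 − 28.385)²/28.385 = 1.1107
  (17 − 23.128)²/23.128 = 1.6237
  (31 − 30.487)²/30.487 = 0.0086
χ² = 1.2309 + 1.7992 + 0.0096 + 1.1107 + 1.6237 + 0.0086 = 5.78

5.78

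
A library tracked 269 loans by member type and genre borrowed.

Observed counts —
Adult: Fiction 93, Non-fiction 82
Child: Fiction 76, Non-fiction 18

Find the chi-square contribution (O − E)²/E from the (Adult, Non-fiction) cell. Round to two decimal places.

4.41

Row total (Adult) = 175; column total (Non-fiction) = 100; N = 269.
Expected count E = 175 × 100 / 269 = 65.056.
Contribution = (O − E)²/E = (82 − 65.056)² / 65.056 = 4.41.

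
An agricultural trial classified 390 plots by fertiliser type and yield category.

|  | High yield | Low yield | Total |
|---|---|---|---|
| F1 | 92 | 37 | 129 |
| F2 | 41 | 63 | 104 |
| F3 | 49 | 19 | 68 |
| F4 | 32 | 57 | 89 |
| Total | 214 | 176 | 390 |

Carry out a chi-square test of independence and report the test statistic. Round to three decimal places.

Grand total N = 390.
Expected counts (row total × column total / N):
  F1, High yield: 129×214/390 = 70.7846
  F1, Low yield: 129×176/390 = 58.2154
  F2, High yield: 104×214/390 = 57.0667
  F2, Low yield: 104×176/390 = 46.9333
  F3, High yield: 68×214/390 = 37.3128
  F3, Low yield: 68×176/390 = 30.6872
  F4, High yield: 89×214/390 = 48.8359
  F4, Low yield: 89×176/390 = 40.1641
Contributions (O − E)²/E:
  (92 − 70.7846)²/70.7846 = 6.3586
  (37 − 58.2154)²/58.2154 = 7.7315
  (41 − 57.0667)²/57.0667 = 4.5235
  (63 − 46.9333)²/46.9333 = 5.5001
  (49 − 37.3128)²/37.3128 = 3.6607
  (19 − 30.6872)²/30.6872 = 4.4511
  (32 − 48.8359)²/48.8359 = 5.8041
  (57 − 40.1641)²/40.1641 = 7.0572
χ² = 6.3586 + 7.7315 + 4.5235 + 5.5001 + 3.6607 + 4.4511 + 5.8041 + 7.0572 = 45.087

45.087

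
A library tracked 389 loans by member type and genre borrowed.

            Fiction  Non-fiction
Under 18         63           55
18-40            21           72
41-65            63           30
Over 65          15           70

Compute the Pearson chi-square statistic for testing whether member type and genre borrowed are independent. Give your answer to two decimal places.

Row totals: 118, 93, 93, 85. Column totals: 162, 227. Grand total N = 389.
Expected counts (row total × column total / N):
  Under 18, Fiction: 118×162/389 = 49.141
  Under 18, Non-fiction: 118×227/389 = 68.859
  18-40, Fiction: 93×162/389 = 38.730
  18-40, Non-fiction: 93×227/389 = 54.270
  41-65, Fiction: 93×162/389 = 38.730
  41-65, Non-fiction: 93×227/389 = 54.270
  Over 65, Fiction: 85×162/389 = 35.398
  Over 65, Non-fiction: 85×227/389 = 49.602
Contributions (O − E)²/E:
  (63 − 49.141)²/49.141 = 3.9086
  (55 − 68.859)²/68.859 = 2.7894
  (21 − 38.730)²/38.730 = 8.1165
  (72 − 54.270)²/54.270 = 5.7924
  (63 − 38.730)²/38.730 = 15.2087
  (30 − 54.270)²/54.270 = 10.8537
  (15 − 35.398)²/35.398 = 11.7543
  (70 − 49.602)²/49.602 = 8.3883
χ² = 3.9086 + 2.7894 + 8.1165 + 5.7924 + 15.2087 + 10.8537 + 11.7543 + 8.3883 = 66.81

66.81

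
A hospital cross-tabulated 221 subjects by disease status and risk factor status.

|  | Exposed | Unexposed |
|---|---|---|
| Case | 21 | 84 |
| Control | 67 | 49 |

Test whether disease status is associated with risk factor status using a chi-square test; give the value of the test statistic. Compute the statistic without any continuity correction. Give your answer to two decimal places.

Row totals: 105, 116. Column totals: 88, 133. Grand total N = 221.
Expected counts (row total × column total / N):
  Case, Exposed: 105×88/221 = 41.810
  Case, Unexposed: 105×133/221 = 63.190
  Control, Exposed: 116×88/221 = 46.190
  Control, Unexposed: 116×133/221 = 69.810
Contributions (O − E)²/E:
  (21 − 41.810)²/41.810 = 10.3577
  (84 − 63.190)²/63.190 = 6.8532
  (67 − 46.190)²/46.190 = 9.3755
  (49 − 69.810)²/69.810 = 6.2034
χ² = 10.3577 + 6.8532 + 9.3755 + 6.2034 = 32.79

32.79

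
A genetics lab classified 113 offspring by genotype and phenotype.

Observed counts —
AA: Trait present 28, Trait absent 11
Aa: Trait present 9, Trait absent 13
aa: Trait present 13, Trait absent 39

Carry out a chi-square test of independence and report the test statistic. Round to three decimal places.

19.905

Row totals: 39, 22, 52. Column totals: 50, 63. Grand total N = 113.
Expected counts (row total × column total / N):
  AA, Trait present: 39×50/113 = 17.2566
  AA, Trait absent: 39×63/113 = 21.7434
  Aa, Trait present: 22×50/113 = 9.7345
  Aa, Trait absent: 22×63/113 = 12.2655
  aa, Trait present: 52×50/113 = 23.0088
  aa, Trait absent: 52×63/113 = 28.9912
Contributions (O − E)²/E:
  (28 − 17.2566)²/17.2566 = 6.6885
  (11 − 21.7434)²/21.7434 = 5.3083
  (9 − 9.7345)²/9.7345 = 0.0554
  (13 − 12.2655)²/12.2655 = 0.0440
  (13 − 23.0088)²/23.0088 = 4.3538
  (39 − 28.9912)²/28.9912 = 3.4554
χ² = 6.6885 + 5.3083 + 0.0554 + 0.0440 + 4.3538 + 3.4554 = 19.905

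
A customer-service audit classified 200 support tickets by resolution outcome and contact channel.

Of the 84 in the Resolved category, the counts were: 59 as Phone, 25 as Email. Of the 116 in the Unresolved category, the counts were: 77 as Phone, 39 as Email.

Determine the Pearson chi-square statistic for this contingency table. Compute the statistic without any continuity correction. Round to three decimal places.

Row totals: 84, 116. Column totals: 136, 64. Grand total N = 200.
Expected counts (row total × column total / N):
  Resolved, Phone: 84×136/200 = 57.1200
  Resolved, Email: 84×64/200 = 26.8800
  Unresolved, Phone: 116×136/200 = 78.8800
  Unresolved, Email: 116×64/200 = 37.1200
Contributions (O − E)²/E:
  (59 − 57.1200)²/57.1200 = 0.0619
  (25 − 26.8800)²/26.8800 = 0.1315
  (77 − 78.8800)²/78.8800 = 0.0448
  (39 − 37.1200)²/37.1200 = 0.0952
χ² = 0.0619 + 0.1315 + 0.0448 + 0.0952 = 0.333

0.333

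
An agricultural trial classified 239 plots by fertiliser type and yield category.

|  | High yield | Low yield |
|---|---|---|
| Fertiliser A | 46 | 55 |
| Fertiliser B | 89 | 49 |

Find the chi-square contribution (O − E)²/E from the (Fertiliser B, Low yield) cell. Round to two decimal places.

Row total (Fertiliser B) = 138; column total (Low yield) = 104; N = 239.
Expected count E = 138 × 104 / 239 = 60.050.
Contribution = (O − E)²/E = (49 − 60.050)² / 60.050 = 2.03.

2.03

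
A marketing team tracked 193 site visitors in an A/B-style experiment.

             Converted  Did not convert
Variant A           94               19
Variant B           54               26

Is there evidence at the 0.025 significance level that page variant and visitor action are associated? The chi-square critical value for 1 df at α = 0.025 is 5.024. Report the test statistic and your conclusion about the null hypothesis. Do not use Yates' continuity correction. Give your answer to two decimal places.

Row totals: 113, 80. Column totals: 148, 45. Grand total N = 193.
Expected counts (row total × column total / N):
  Variant A, Converted: 113×148/193 = 86.653
  Variant A, Did not convert: 113×45/193 = 26.347
  Variant B, Converted: 80×148/193 = 61.347
  Variant B, Did not convert: 80×45/193 = 18.653
Contributions (O − E)²/E:
  (94 − 86.653)²/86.653 = 0.6229
  (19 − 26.347)²/26.347 = 2.0487
  (54 − 61.347)²/61.347 = 0.8799
  (26 − 18.653)²/18.653 = 2.8938
χ² = 0.6229 + 2.0487 + 0.8799 + 2.8938 = 6.45
df = (2−1)(2−1) = 1. Since 6.45 > 5.024, reject the null hypothesis of independence at α = 0.025.

6.45; reject H₀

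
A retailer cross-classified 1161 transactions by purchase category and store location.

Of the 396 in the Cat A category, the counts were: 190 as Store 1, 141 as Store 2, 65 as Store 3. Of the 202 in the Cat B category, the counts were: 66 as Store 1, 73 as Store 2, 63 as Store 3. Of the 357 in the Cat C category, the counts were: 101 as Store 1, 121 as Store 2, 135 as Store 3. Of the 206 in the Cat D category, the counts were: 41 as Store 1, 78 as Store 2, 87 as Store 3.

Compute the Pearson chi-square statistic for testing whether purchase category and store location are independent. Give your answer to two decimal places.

80.38

Row totals: 396, 202, 357, 206. Column totals: 398, 413, 350. Grand total N = 1161.
Expected counts (row total × column total / N):
  Cat A, Store 1: 396×398/1161 = 135.752
  Cat A, Store 2: 396×413/1161 = 140.868
  Cat A, Store 3: 396×350/1161 = 119.380
  Cat B, Store 1: 202×398/1161 = 69.247
  Cat B, Store 2: 202×413/1161 = 71.857
  Cat B, Store 3: 202×350/1161 = 60.896
  Cat C, Store 1: 357×398/1161 = 122.382
  Cat C, Store 2: 357×413/1161 = 126.995
  Cat C, Store 3: 357×350/1161 = 107.623
  Cat D, Store 1: 206×398/1161 = 70.618
  Cat D, Store 2: 206×413/1161 = 73.280
  Cat D, Store 3: 206×350/1161 = 62.102
Contributions (O − E)²/E:
  (190 − 135.752)²/135.752 = 21.6781
  (141 − 140.868)²/140.868 = 0.0001
  (65 − 119.380)²/119.380 = 24.7712
  (66 − 69.247)²/69.247 = 0.1523
  (73 − 71.857)²/71.857 = 0.0182
  (63 − 60.896)²/60.896 = 0.0727
  (101 − 122.382)²/122.382 = 3.7358
  (121 − 126.995)²/126.995 = 0.2830
  (135 − 107.623)²/107.623 = 6.9641
  (41 − 70.618)²/70.618 = 12.4221
  (78 − 73.280)²/73.280 = 0.3040
  (87 − 62.102)²/62.102 = 9.9821
χ² = 21.6781 + 0.0001 + 24.7712 + 0.1523 + 0.0182 + 0.0727 + 3.7358 + 0.2830 + 6.9641 + 12.4221 + 0.3040 + 9.9821 = 80.38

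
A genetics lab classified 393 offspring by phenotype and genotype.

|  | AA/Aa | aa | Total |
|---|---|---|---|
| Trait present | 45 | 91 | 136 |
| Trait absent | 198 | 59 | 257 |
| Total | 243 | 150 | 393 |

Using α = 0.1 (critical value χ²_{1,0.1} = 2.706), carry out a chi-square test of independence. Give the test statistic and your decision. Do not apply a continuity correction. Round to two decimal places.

Grand total N = 393.
Expected counts (row total × column total / N):
  Trait present, AA/Aa: 136×243/393 = 84.092
  Trait present, aa: 136×150/393 = 51.908
  Trait absent, AA/Aa: 257×243/393 = 158.908
  Trait absent, aa: 257×150/393 = 98.092
Contributions (O − E)²/E:
  (45 − 84.092)²/84.092 = 18.1728
  (91 − 51.908)²/51.908 = 29.4402
  (198 − 158.908)²/158.908 = 9.6168
  (59 − 98.092)²/98.092 = 15.5791
χ² = 18.1728 + 29.4402 + 9.6168 + 15.5791 = 72.81
df = (2−1)(2−1) = 1. Since 72.81 > 2.706, reject the null hypothesis of independence at α = 0.1.

72.81; reject H₀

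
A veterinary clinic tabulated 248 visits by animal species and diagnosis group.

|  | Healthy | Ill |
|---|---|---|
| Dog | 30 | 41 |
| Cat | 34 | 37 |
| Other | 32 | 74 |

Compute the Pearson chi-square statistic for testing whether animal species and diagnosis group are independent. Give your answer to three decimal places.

6.140

Row totals: 71, 71, 106. Column totals: 96, 152. Grand total N = 248.
Expected counts (row total × column total / N):
  Dog, Healthy: 71×96/248 = 27.4839
  Dog, Ill: 71×152/248 = 43.5161
  Cat, Healthy: 71×96/248 = 27.4839
  Cat, Ill: 71×152/248 = 43.5161
  Other, Healthy: 106×96/248 = 41.0323
  Other, Ill: 106×152/248 = 64.9677
Contributions (O − E)²/E:
  (30 − 27.4839)²/27.4839 = 0.2303
  (41 − 43.5161)²/43.5161 = 0.1455
  (34 − 27.4839)²/27.4839 = 1.5449
  (37 − 43.5161)²/43.5161 = 0.9757
  (32 − 41.0323)²/41.0323 = 1.9882
  (74 − 64.9677)²/64.9677 = 1.2557
χ² = 0.2303 + 0.1455 + 1.5449 + 0.9757 + 1.9882 + 1.2557 = 6.140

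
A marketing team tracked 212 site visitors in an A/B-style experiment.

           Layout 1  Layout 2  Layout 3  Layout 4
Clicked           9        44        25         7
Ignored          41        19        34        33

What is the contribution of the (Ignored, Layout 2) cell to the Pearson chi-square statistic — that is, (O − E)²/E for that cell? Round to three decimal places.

9.306

Row total (Ignored) = 127; column total (Layout 2) = 63; N = 212.
Expected count E = 127 × 63 / 212 = 37.7406.
Contribution = (O − E)²/E = (19 − 37.7406)² / 37.7406 = 9.306.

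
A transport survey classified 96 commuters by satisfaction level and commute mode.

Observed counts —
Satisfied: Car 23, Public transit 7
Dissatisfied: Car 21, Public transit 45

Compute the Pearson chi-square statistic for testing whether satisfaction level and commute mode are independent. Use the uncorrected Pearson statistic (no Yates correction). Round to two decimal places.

Row totals: 30, 66. Column totals: 44, 52. Grand total N = 96.
Expected counts (row total × column total / N):
  Satisfied, Car: 30×44/96 = 13.750
  Satisfied, Public transit: 30×52/96 = 16.250
  Dissatisfied, Car: 66×44/96 = 30.250
  Dissatisfied, Public transit: 66×52/96 = 35.750
Contributions (O − E)²/E:
  (23 − 13.750)²/13.750 = 6.2227
  (7 − 16.250)²/16.250 = 5.2654
  (21 − 30.250)²/30.250 = 2.8285
  (45 − 35.750)²/35.750 = 2.3934
χ² = 6.2227 + 5.2654 + 2.8285 + 2.3934 = 16.71

16.71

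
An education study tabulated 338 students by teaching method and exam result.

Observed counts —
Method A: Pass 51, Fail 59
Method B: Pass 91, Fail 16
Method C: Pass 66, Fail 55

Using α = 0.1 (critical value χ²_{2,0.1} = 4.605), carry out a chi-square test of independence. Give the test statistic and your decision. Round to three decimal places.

Row totals: 110, 107, 121. Column totals: 208, 130. Grand total N = 338.
Expected counts (row total × column total / N):
  Method A, Pass: 110×208/338 = 67.6923
  Method A, Fail: 110×130/338 = 42.3077
  Method B, Pass: 107×208/338 = 65.8462
  Method B, Fail: 107×130/338 = 41.1538
  Method C, Pass: 121×208/338 = 74.4615
  Method C, Fail: 121×130/338 = 46.5385
Contributions (O − E)²/E:
  (51 − 67.6923)²/67.6923 = 4.1162
  (59 − 42.3077)²/42.3077 = 6.5859
  (91 − 65.8462)²/65.8462 = 9.6090
  (16 − 41.1538)²/41.1538 = 15.3744
  (66 − 74.4615)²/74.4615 = 0.9615
  (55 − 46.5385)²/46.5385 = 1.5384
χ² = 4.1162 + 6.5859 + 9.6090 + 15.3744 + 0.9615 + 1.5384 = 38.185
df = (3−1)(2−1) = 2. Since 38.185 > 4.605, reject the null hypothesis of independence at α = 0.1.

38.185; reject H₀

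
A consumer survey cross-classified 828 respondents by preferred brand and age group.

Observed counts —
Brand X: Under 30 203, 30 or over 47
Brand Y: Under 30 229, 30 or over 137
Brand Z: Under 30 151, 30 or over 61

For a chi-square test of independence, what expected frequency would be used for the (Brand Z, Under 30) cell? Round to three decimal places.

Row total (Brand Z) = 212; column total (Under 30) = 583; grand total N = 828.
Expected count = (row total × column total) / N = 212 × 583 / 828 = 149.271.

149.271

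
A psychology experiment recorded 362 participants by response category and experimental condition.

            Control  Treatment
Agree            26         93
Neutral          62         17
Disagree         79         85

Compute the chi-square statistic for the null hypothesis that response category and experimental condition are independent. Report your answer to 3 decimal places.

Row totals: 119, 79, 164. Column totals: 167, 195. Grand total N = 362.
Expected counts (row total × column total / N):
  Agree, Control: 119×167/362 = 54.8978
  Agree, Treatment: 119×195/362 = 64.1022
  Neutral, Control: 79×167/362 = 36.4448
  Neutral, Treatment: 79×195/362 = 42.5552
  Disagree, Control: 164×167/362 = 75.6575
  Disagree, Treatment: 164×195/362 = 88.3425
Contributions (O − E)²/E:
  (26 − 54.8978)²/54.8978 = 15.2116
  (93 − 64.1022)²/64.1022 = 13.0274
  (62 − 36.4448)²/36.4448 = 17.9194
  (17 − 42.5552)²/42.5552 = 15.3464
  (79 − 75.6575)²/75.6575 = 0.1477
  (85 − 88.3425)²/88.3425 = 0.1265
χ² = 15.2116 + 13.0274 + 17.9194 + 15.3464 + 0.1477 + 0.1265 = 61.779

61.779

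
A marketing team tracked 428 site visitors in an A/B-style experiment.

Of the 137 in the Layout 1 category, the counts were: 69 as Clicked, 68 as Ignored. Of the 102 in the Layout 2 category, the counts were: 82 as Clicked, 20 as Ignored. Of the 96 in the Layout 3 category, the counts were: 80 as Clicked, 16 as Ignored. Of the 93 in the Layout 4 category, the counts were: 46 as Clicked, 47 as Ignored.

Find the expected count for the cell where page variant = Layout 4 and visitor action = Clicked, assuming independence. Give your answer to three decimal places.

Row total (Layout 4) = 93; column total (Clicked) = 277; grand total N = 428.
Expected count = (row total × column total) / N = 93 × 277 / 428 = 60.189.

60.189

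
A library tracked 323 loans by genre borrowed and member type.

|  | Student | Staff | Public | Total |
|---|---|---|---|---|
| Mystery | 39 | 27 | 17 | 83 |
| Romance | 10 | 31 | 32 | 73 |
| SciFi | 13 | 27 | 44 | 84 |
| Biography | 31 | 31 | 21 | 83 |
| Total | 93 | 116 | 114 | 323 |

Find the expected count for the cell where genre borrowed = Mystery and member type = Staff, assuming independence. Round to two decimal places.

29.81

Row total (Mystery) = 83; column total (Staff) = 116; grand total N = 323.
Expected count = (row total × column total) / N = 83 × 116 / 323 = 29.81.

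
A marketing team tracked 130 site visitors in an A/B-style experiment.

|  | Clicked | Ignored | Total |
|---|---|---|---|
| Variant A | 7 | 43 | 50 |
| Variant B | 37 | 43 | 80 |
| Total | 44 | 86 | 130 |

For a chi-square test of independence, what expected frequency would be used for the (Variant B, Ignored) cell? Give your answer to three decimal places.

Row total (Variant B) = 80; column total (Ignored) = 86; grand total N = 130.
Expected count = (row total × column total) / N = 80 × 86 / 130 = 52.923.

52.923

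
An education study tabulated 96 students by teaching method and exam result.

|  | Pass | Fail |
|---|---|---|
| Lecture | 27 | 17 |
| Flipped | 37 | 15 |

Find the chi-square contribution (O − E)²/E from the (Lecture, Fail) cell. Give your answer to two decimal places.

0.37

Row total (Lecture) = 44; column total (Fail) = 32; N = 96.
Expected count E = 44 × 32 / 96 = 14.667.
Contribution = (O − E)²/E = (17 − 14.667)² / 14.667 = 0.37.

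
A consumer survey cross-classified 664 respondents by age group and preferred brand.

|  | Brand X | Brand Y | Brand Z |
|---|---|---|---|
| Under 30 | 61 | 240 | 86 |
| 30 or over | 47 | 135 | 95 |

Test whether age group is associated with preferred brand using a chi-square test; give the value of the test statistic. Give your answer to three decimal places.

13.819

Row totals: 387, 277. Column totals: 108, 375, 181. Grand total N = 664.
Expected counts (row total × column total / N):
  Under 30, Brand X: 387×108/664 = 62.9458
  Under 30, Brand Y: 387×375/664 = 218.5617
  Under 30, Brand Z: 387×181/664 = 105.4925
  30 or over, Brand X: 277×108/664 = 45.0542
  30 or over, Brand Y: 277×375/664 = 156.4383
  30 or over, Brand Z: 277×181/664 = 75.5075
Contributions (O − E)²/E:
  (61 − 62.9458)²/62.9458 = 0.0601
  (240 − 218.5617)²/218.5617 = 2.1028
  (86 − 105.4925)²/105.4925 = 3.6017
  (47 − 45.0542)²/45.0542 = 0.0840
  (135 − 156.4383)²/156.4383 = 2.9379
  (95 − 75.5075)²/75.5075 = 5.0321
χ² = 0.0601 + 2.1028 + 3.6017 + 0.0840 + 2.9379 + 5.0321 = 13.819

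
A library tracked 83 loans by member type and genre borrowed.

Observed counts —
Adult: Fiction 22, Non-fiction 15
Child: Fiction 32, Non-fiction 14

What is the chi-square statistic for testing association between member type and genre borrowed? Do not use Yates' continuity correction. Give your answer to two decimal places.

Row totals: 37, 46. Column totals: 54, 29. Grand total N = 83.
Expected counts (row total × column total / N):
  Adult, Fiction: 37×54/83 = 24.072
  Adult, Non-fiction: 37×29/83 = 12.928
  Child, Fiction: 46×54/83 = 29.928
  Child, Non-fiction: 46×29/83 = 16.072
Contributions (O − E)²/E:
  (22 − 24.072)²/24.072 = 0.1783
  (15 − 12.928)²/12.928 = 0.3321
  (32 − 29.928)²/29.928 = 0.1435
  (14 − 16.072)²/16.072 = 0.2671
χ² = 0.1783 + 0.3321 + 0.1435 + 0.2671 = 0.92

0.92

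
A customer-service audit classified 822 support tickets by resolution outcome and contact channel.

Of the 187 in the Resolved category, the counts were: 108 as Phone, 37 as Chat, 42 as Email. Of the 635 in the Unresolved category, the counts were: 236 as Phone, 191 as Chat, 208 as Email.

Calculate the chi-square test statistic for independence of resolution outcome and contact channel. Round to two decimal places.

Row totals: 187, 635. Column totals: 344, 228, 250. Grand total N = 822.
Expected counts (row total × column total / N):
  Resolved, Phone: 187×344/822 = 78.258
  Resolved, Chat: 187×228/822 = 51.869
  Resolved, Email: 187×250/822 = 56.873
  Unresolved, Phone: 635×344/822 = 265.742
  Unresolved, Chat: 635×228/822 = 176.131
  Unresolved, Email: 635×250/822 = 193.127
Contributions (O − E)²/E:
  (108 − 78.258)²/78.258 = 11.3035
  (37 − 51.869)²/51.869 = 4.2624
  (42 − 56.873)²/56.873 = 3.8895
  (236 − 265.742)²/265.742 = 3.3287
  (191 − 176.131)²/176.131 = 1.2552
  (208 − 193.127)²/193.127 = 1.1454
χ² = 11.3035 + 4.2624 + 3.8895 + 3.3287 + 1.2552 + 1.1454 = 25.18

25.18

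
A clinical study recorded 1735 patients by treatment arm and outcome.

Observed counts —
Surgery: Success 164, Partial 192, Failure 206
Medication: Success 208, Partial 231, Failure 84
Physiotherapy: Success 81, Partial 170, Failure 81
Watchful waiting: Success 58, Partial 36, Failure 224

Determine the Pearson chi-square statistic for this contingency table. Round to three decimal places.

302.335

Row totals: 562, 523, 332, 318. Column totals: 511, 629, 595. Grand total N = 1735.
Expected counts (row total × column total / N):
  Surgery, Success: 562×511/1735 = 165.5228
  Surgery, Partial: 562×629/1735 = 203.7452
  Surgery, Failure: 562×595/1735 = 192.7320
  Medication, Success: 523×511/1735 = 154.0363
  Medication, Partial: 523×629/1735 = 189.6063
  Medication, Failure: 523×595/1735 = 179.3573
  Physiotherapy, Success: 332×511/1735 = 97.7821
  Physiotherapy, Partial: 332×629/1735 = 120.3620
  Physiotherapy, Failure: 332×595/1735 = 113.8559
  Watchful waiting, Success: 318×511/1735 = 93.6588
  Watchful waiting, Partial: 318×629/1735 = 115.2865
  Watchful waiting, Failure: 318×595/1735 = 109.0548
Contributions (O − E)²/E:
  (164 − 165.5228)²/165.5228 = 0.0140
  (192 − 203.7452)²/203.7452 = 0.6771
  (206 − 192.7320)²/192.7320 = 0.9134
  (208 − 154.0363)²/154.0363 = 18.9052
  (231 − 189.6063)²/189.6063 = 9.0368
  (84 − 179.3573)²/179.3573 = 50.6978
  (81 − 97.7821)²/97.7821 = 2.8803
  (170 − 120.3620)²/120.3620 = 20.4710
  (81 − 113.8559)²/113.8559 = 9.4814
  (58 − 93.6588)²/93.6588 = 13.5764
  (36 − 115.2865)²/115.2865 = 54.5281
  (224 − 109.0548)²/109.0548 = 121.1538
χ² = 0.0140 + 0.6771 + 0.9134 + 18.9052 + 9.0368 + 50.6978 + 2.8803 + 20.4710 + 9.4814 + 13.5764 + 54.5281 + 121.1538 = 302.335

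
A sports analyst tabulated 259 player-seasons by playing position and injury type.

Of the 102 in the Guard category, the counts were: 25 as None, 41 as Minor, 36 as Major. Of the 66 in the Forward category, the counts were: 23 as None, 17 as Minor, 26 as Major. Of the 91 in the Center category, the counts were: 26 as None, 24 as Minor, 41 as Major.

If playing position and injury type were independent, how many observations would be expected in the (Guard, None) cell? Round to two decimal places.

Row total (Guard) = 102; column total (None) = 74; grand total N = 259.
Expected count = (row total × column total) / N = 102 × 74 / 259 = 29.14.

29.14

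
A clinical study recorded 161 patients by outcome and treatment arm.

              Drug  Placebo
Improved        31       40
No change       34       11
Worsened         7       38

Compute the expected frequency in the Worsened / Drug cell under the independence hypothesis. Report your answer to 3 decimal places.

20.124

Row total (Worsened) = 45; column total (Drug) = 72; grand total N = 161.
Expected count = (row total × column total) / N = 45 × 72 / 161 = 20.124.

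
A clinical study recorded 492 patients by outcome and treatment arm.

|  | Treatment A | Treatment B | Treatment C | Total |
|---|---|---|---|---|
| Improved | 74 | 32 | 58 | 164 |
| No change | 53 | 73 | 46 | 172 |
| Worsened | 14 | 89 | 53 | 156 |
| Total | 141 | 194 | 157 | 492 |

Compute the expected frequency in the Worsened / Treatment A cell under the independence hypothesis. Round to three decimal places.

Row total (Worsened) = 156; column total (Treatment A) = 141; grand total N = 492.
Expected count = (row total × column total) / N = 156 × 141 / 492 = 44.707.

44.707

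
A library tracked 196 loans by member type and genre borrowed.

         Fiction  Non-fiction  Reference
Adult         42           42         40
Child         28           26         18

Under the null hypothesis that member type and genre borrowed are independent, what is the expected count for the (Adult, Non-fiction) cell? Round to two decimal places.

Row total (Adult) = 124; column total (Non-fiction) = 68; grand total N = 196.
Expected count = (row total × column total) / N = 124 × 68 / 196 = 43.02.

43.02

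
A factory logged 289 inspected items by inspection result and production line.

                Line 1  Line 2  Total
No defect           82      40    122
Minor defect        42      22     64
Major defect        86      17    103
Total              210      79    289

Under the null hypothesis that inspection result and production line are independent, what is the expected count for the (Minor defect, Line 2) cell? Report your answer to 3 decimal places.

Row total (Minor defect) = 64; column total (Line 2) = 79; grand total N = 289.
Expected count = (row total × column total) / N = 64 × 79 / 289 = 17.495.

17.495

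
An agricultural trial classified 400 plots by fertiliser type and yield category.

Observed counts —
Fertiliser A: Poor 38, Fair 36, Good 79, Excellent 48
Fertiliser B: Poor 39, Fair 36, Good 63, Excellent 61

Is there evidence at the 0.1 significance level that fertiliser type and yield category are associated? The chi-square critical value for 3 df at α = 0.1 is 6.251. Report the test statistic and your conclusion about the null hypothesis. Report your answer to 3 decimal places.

Row totals: 201, 199. Column totals: 77, 72, 142, 109. Grand total N = 400.
Expected counts (row total × column total / N):
  Fertiliser A, Poor: 201×77/400 = 38.6925
  Fertiliser A, Fair: 201×72/400 = 36.1800
  Fertiliser A, Good: 201×142/400 = 71.3550
  Fertiliser A, Excellent: 201×109/400 = 54.7725
  Fertiliser B, Poor: 199×77/400 = 38.3075
  Fertiliser B, Fair: 199×72/400 = 35.8200
  Fertiliser B, Good: 199×142/400 = 70.6450
  Fertiliser B, Excellent: 199×109/400 = 54.2275
Contributions (O − E)²/E:
  (38 − 38.6925)²/38.6925 = 0.0124
  (36 − 36.1800)²/36.1800 = 0.0009
  (79 − 71.3550)²/71.3550 = 0.8191
  (48 − 54.7725)²/54.7725 = 0.8374
  (39 − 38.3075)²/38.3075 = 0.0125
  (36 − 35.8200)²/35.8200 = 0.0009
  (63 − 70.6450)²/70.6450 = 0.8273
  (61 − 54.2275)²/54.2275 = 0.8458
χ² = 0.0124 + 0.0009 + 0.8191 + 0.8374 + 0.0125 + 0.0009 + 0.8273 + 0.8458 = 3.356
df = (2−1)(4−1) = 3. Since 3.356 < 6.251, fail to reject the null hypothesis of independence at α = 0.1.

3.356; fail to reject H₀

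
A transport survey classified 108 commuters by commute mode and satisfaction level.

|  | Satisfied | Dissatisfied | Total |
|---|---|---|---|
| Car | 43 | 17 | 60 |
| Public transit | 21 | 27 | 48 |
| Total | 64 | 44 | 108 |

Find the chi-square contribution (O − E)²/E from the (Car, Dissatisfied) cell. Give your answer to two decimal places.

Row total (Car) = 60; column total (Dissatisfied) = 44; N = 108.
Expected count E = 60 × 44 / 108 = 24.444.
Contribution = (O − E)²/E = (17 − 24.444)² / 24.444 = 2.27.

2.27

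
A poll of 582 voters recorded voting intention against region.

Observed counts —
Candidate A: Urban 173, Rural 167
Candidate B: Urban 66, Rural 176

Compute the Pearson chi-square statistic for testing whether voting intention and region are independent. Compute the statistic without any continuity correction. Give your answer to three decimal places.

Row totals: 340, 242. Column totals: 239, 343. Grand total N = 582.
Expected counts (row total × column total / N):
  Candidate A, Urban: 340×239/582 = 139.6220
  Candidate A, Rural: 340×343/582 = 200.3780
  Candidate B, Urban: 242×239/582 = 99.3780
  Candidate B, Rural: 242×343/582 = 142.6220
Contributions (O − E)²/E:
  (173 − 139.6220)²/139.6220 = 7.9793
  (167 − 200.3780)²/200.3780 = 5.5599
  (66 − 99.3780)²/99.3780 = 11.2106
  (176 − 142.6220)²/142.6220 = 7.8115
χ² = 7.9793 + 5.5599 + 11.2106 + 7.8115 = 32.561

32.561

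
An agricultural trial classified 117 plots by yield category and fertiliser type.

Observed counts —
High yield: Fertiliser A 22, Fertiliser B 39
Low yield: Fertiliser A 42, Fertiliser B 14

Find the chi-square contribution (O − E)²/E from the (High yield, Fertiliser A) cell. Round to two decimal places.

3.87

Row total (High yield) = 61; column total (Fertiliser A) = 64; N = 117.
Expected count E = 61 × 64 / 117 = 33.368.
Contribution = (O − E)²/E = (22 − 33.368)² / 33.368 = 3.87.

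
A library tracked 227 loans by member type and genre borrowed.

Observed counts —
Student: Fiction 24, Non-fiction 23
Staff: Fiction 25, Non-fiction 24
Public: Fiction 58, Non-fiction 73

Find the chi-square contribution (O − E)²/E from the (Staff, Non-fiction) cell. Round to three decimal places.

Row total (Staff) = 49; column total (Non-fiction) = 120; N = 227.
Expected count E = 49 × 120 / 227 = 25.9031.
Contribution = (O − E)²/E = (24 − 25.9031)² / 25.9031 = 0.140.

0.140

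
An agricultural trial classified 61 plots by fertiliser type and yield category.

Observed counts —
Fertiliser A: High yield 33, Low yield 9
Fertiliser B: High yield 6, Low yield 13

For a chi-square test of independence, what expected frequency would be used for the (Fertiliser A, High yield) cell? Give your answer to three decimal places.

Row total (Fertiliser A) = 42; column total (High yield) = 39; grand total N = 61.
Expected count = (row total × column total) / N = 42 × 39 / 61 = 26.852.

26.852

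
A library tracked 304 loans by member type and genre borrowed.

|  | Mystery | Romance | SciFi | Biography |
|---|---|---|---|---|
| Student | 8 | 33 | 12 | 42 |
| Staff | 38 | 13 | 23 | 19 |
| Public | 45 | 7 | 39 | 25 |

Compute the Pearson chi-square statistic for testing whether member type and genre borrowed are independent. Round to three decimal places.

Row totals: 95, 93, 116. Column totals: 91, 53, 74, 86. Grand total N = 304.
Expected counts (row total × column total / N):
  Student, Mystery: 95×91/304 = 28.43750
  Student, Romance: 95×53/304 = 16.56250
  Student, SciFi: 95×74/304 = 23.12500
  Student, Biography: 95×86/304 = 26.87500
  Staff, Mystery: 93×91/304 = 27.83882
  Staff, Romance: 93×53/304 = 16.21382
  Staff, SciFi: 93×74/304 = 22.63816
  Staff, Biography: 93×86/304 = 26.30921
  Public, Mystery: 116×91/304 = 34.72368
  Public, Romance: 116×53/304 = 20.22368
  Public, SciFi: 116×74/304 = 28.23684
  Public, Biography: 116×86/304 = 32.81579
Contributions (O − E)²/E:
  (8 − 28.43750)²/28.43750 = 14.6880
  (33 − 16.56250)²/16.56250 = 16.3134
  (12 − 23.12500)²/23.12500 = 5.3520
  (42 − 26.87500)²/26.87500 = 8.5122
  (38 − 27.83882)²/27.83882 = 3.7088
  (13 − 16.21382)²/16.21382 = 0.6370
  (23 − 22.63816)²/22.63816 = 0.0058
  (19 − 26.30921)²/26.30921 = 2.0306
  (45 − 34.72368)²/34.72368 = 3.0412
  (7 − 20.22368)²/20.22368 = 8.6466
  (39 − 28.23684)²/28.23684 = 4.1026
  (25 − 32.81579)²/32.81579 = 1.8615
χ² = 14.6880 + 16.3134 + 5.3520 + 8.5122 + 3.7088 + 0.6370 + 0.0058 + 2.0306 + 3.0412 + 8.6466 + 4.1026 + 1.8615 = 68.900

68.900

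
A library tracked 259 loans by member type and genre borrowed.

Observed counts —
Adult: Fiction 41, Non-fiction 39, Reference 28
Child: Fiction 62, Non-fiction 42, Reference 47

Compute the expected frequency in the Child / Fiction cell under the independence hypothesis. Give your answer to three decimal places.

Row total (Child) = 151; column total (Fiction) = 103; grand total N = 259.
Expected count = (row total × column total) / N = 151 × 103 / 259 = 60.050.

60.050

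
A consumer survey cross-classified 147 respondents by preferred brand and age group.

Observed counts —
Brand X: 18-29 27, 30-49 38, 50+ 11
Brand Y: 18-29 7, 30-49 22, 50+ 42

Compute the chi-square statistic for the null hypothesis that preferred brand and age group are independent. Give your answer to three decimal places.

34.033

Row totals: 76, 71. Column totals: 34, 60, 53. Grand total N = 147.
Expected counts (row total × column total / N):
  Brand X, 18-29: 76×34/147 = 17.5782
  Brand X, 30-49: 76×60/147 = 31.0204
  Brand X, 50+: 76×53/147 = 27.4014
  Brand Y, 18-29: 71×34/147 = 16.4218
  Brand Y, 30-49: 71×60/147 = 28.9796
  Brand Y, 50+: 71×53/147 = 25.5986
Contributions (O − E)²/E:
  (27 − 17.5782)²/17.5782 = 5.0500
  (38 − 31.0204)²/31.0204 = 1.5704
  (11 − 27.4014)²/27.4014 = 9.8172
  (7 − 16.4218)²/16.4218 = 5.4056
  (22 − 28.9796)²/28.9796 = 1.6810
  (42 − 25.5986)²/25.5986 = 10.5086
χ² = 5.0500 + 1.5704 + 9.8172 + 5.4056 + 1.6810 + 10.5086 = 34.033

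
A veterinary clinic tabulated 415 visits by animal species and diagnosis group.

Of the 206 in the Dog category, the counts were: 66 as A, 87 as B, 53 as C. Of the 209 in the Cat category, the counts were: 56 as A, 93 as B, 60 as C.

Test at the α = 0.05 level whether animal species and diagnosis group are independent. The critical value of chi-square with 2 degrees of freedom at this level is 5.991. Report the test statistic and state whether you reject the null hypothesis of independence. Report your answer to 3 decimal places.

1.432; fail to reject H₀

Row totals: 206, 209. Column totals: 122, 180, 113. Grand total N = 415.
Expected counts (row total × column total / N):
  Dog, A: 206×122/415 = 60.5590
  Dog, B: 206×180/415 = 89.3494
  Dog, C: 206×113/415 = 56.0916
  Cat, A: 209×122/415 = 61.4410
  Cat, B: 209×180/415 = 90.6506
  Cat, C: 209×113/415 = 56.9084
Contributions (O − E)²/E:
  (66 − 60.5590)²/60.5590 = 0.4889
  (87 − 89.3494)²/89.3494 = 0.0618
  (53 − 56.0916)²/56.0916 = 0.1704
  (56 − 61.4410)²/61.4410 = 0.4818
  (93 − 90.6506)²/90.6506 = 0.0609
  (60 − 56.9084)²/56.9084 = 0.1680
χ² = 0.4889 + 0.0618 + 0.1704 + 0.4818 + 0.0609 + 0.1680 = 1.432
df = (2−1)(3−1) = 2. Since 1.432 < 5.991, fail to reject the null hypothesis of independence at α = 0.05.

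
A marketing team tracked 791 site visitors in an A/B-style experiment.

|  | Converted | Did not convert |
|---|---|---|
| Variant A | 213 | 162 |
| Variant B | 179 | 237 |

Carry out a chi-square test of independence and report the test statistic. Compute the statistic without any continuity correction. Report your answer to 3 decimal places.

14.962

Row totals: 375, 416. Column totals: 392, 399. Grand total N = 791.
Expected counts (row total × column total / N):
  Variant A, Converted: 375×392/791 = 185.8407
  Variant A, Did not convert: 375×399/791 = 189.1593
  Variant B, Converted: 416×392/791 = 206.1593
  Variant B, Did not convert: 416×399/791 = 209.8407
Contributions (O − E)²/E:
  (213 − 185.8407)²/185.8407 = 3.9691
  (162 − 189.1593)²/189.1593 = 3.8995
  (179 − 206.1593)²/206.1593 = 3.5779
  (237 − 209.8407)²/209.8407 = 3.5152
χ² = 3.9691 + 3.8995 + 3.5779 + 3.5152 = 14.962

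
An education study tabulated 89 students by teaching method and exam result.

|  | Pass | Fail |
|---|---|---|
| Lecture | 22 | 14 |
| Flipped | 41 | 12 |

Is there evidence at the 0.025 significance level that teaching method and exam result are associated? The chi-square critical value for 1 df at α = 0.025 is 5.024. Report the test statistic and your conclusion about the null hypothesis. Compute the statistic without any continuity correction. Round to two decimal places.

2.74; fail to reject H₀

Row totals: 36, 53. Column totals: 63, 26. Grand total N = 89.
Expected counts (row total × column total / N):
  Lecture, Pass: 36×63/89 = 25.483
  Lecture, Fail: 36×26/89 = 10.517
  Flipped, Pass: 53×63/89 = 37.517
  Flipped, Fail: 53×26/89 = 15.483
Contributions (O − E)²/E:
  (22 − 25.483)²/25.483 = 0.4761
  (14 − 10.517)²/10.517 = 1.1535
  (41 − 37.517)²/37.517 = 0.3234
  (12 − 15.483)²/15.483 = 0.7835
χ² = 0.4761 + 1.1535 + 0.3234 + 0.7835 = 2.74
df = (2−1)(2−1) = 1. Since 2.74 < 5.024, fail to reject the null hypothesis of independence at α = 0.025.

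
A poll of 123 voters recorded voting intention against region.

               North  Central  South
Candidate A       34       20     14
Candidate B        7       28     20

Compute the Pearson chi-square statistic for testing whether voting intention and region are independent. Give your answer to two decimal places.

Row totals: 68, 55. Column totals: 41, 48, 34. Grand total N = 123.
Expected counts (row total × column total / N):
  Candidate A, North: 68×41/123 = 22.667
  Candidate A, Central: 68×48/123 = 26.537
  Candidate A, South: 68×34/123 = 18.797
  Candidate B, North: 55×41/123 = 18.333
  Candidate B, Central: 55×48/123 = 21.463
  Candidate B, South: 55×34/123 = 15.203
Contributions (O − E)²/E:
  (34 − 22.667)²/22.667 = 5.6663
  (20 − 26.537)²/26.537 = 1.6103
  (14 − 18.797)²/18.797 = 1.2242
  (7 − 18.333)²/18.333 = 7.0058
  (28 − 21.463)²/21.463 = 1.9910
  (20 − 15.203)²/15.203 = 1.5136
χ² = 5.6663 + 1.6103 + 1.2242 + 7.0058 + 1.9910 + 1.5136 = 19.01

19.01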